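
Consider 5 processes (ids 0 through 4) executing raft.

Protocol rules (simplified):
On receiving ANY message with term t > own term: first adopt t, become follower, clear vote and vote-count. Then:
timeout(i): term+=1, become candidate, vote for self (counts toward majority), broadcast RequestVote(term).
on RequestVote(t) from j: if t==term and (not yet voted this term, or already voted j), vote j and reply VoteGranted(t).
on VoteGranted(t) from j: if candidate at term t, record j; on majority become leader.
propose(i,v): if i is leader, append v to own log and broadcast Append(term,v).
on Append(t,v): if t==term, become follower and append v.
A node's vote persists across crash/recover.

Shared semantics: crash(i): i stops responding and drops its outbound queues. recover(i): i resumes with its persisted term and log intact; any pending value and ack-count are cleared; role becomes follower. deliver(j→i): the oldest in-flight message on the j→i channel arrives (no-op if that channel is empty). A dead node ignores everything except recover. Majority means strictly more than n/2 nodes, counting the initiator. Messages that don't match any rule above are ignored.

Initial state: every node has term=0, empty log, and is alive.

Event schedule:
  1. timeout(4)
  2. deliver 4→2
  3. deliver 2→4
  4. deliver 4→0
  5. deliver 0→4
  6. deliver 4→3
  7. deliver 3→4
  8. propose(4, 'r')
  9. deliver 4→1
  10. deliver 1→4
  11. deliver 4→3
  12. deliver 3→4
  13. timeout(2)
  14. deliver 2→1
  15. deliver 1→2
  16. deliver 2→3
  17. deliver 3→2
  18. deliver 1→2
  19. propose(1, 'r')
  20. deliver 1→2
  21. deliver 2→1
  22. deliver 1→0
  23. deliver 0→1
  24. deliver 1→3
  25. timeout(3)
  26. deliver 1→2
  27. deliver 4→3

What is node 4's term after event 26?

e1 timeout(4): 4[cand,t=1,-]
e2 deliver 4→2: 2[foll,t=1,-]
e3 deliver 2→4: ·
e4 deliver 4→0: 0[foll,t=1,-]
e5 deliver 0→4: 4[lead,t=1,-]
e6 deliver 4→3: 3[foll,t=1,-]
e7 deliver 3→4: ·
e8 propose(4,'r'): 4[lead,t=1,r]
e9 deliver 4→1: 1[foll,t=1,-]
e10 deliver 1→4: ·
e11 deliver 4→3: 3[foll,t=1,r]
e12 deliver 3→4: ·
e13 timeout(2): 2[cand,t=2,-]
e14 deliver 2→1: 1[foll,t=2,-]
e15 deliver 1→2: ·
e16 deliver 2→3: 3[foll,t=2,r]
e17 deliver 3→2: 2[lead,t=2,-]
e18 deliver 1→2: ·
e19 propose(1,'r'): ·
e20 deliver 1→2: ·
e21 deliver 2→1: ·
e22 deliver 1→0: ·
e23 deliver 0→1: ·
e24 deliver 1→3: ·
e25 timeout(3): 3[cand,t=3,r]
e26 deliver 1→2: ·

1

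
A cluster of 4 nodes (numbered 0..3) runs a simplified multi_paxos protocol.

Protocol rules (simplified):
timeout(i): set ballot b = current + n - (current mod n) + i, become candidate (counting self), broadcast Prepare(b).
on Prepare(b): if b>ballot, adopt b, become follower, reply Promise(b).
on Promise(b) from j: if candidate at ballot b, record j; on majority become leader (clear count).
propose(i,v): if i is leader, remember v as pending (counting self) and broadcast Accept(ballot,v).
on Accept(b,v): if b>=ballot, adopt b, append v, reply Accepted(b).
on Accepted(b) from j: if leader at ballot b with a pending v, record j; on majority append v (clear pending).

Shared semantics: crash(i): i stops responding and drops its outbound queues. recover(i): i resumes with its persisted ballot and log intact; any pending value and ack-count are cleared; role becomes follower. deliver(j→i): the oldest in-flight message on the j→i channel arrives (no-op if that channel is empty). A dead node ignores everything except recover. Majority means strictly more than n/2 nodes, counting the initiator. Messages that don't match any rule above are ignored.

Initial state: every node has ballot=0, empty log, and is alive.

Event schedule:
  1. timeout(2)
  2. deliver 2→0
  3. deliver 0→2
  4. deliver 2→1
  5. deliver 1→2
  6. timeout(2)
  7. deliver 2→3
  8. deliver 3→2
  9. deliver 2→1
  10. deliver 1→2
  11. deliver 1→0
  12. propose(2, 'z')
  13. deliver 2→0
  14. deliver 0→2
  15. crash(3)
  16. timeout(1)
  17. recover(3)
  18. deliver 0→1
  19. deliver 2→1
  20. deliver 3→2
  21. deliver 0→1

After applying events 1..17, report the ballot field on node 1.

13

step 1 timeout(2): 2={cand,b=6,log=-}
step 2 deliver 2→0: 0={foll,b=6,log=-}
step 3 deliver 0→2: —
step 4 deliver 2→1: 1={foll,b=6,log=-}
step 5 deliver 1→2: 2={lead,b=6,log=-}
step 6 timeout(2): 2={cand,b=10,log=-}
step 7 deliver 2→3: 3={foll,b=6,log=-}
step 8 deliver 3→2: —
step 9 deliver 2→1: 1={foll,b=10,log=-}
step 10 deliver 1→2: —
step 11 deliver 1→0: —
step 12 propose(2,'z'): —
step 13 deliver 2→0: 0={foll,b=10,log=-}
step 14 deliver 0→2: 2={lead,b=10,log=-}
step 15 crash(3): 3={✗foll,b=6,log=-}
step 16 timeout(1): 1={cand,b=13,log=-}
step 17 recover(3): 3={foll,b=6,log=-}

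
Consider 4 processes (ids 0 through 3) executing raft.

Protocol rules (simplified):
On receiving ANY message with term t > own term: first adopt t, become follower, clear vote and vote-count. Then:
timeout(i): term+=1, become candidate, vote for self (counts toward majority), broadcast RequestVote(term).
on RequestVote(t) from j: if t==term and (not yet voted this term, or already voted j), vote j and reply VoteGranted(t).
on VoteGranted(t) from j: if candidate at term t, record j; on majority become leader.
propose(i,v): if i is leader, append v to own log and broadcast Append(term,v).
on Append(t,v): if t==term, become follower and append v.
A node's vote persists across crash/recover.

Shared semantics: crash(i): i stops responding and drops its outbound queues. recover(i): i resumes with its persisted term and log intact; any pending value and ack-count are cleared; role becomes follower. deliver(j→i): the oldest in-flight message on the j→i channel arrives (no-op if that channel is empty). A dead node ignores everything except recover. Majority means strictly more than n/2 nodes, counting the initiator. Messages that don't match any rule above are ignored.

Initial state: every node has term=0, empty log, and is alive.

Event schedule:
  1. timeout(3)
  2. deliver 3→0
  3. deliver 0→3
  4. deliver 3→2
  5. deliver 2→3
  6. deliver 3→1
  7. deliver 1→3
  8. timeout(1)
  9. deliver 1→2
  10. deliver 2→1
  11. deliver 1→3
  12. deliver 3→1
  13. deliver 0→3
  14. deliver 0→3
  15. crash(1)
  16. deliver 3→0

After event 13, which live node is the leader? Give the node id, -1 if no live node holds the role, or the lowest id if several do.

[1] timeout(3) → N3(cand t1 [-])
[2] deliver 3→0 → N0(foll t1 [-])
[3] deliver 0→3 → ∅
[4] deliver 3→2 → N2(foll t1 [-])
[5] deliver 2→3 → N3(lead t1 [-])
[6] deliver 3→1 → N1(foll t1 [-])
[7] deliver 1→3 → ∅
[8] timeout(1) → N1(cand t2 [-])
[9] deliver 1→2 → N2(foll t2 [-])
[10] deliver 2→1 → ∅
[11] deliver 1→3 → N3(foll t2 [-])
[12] deliver 3→1 → N1(lead t2 [-])
[13] deliver 0→3 → ∅

1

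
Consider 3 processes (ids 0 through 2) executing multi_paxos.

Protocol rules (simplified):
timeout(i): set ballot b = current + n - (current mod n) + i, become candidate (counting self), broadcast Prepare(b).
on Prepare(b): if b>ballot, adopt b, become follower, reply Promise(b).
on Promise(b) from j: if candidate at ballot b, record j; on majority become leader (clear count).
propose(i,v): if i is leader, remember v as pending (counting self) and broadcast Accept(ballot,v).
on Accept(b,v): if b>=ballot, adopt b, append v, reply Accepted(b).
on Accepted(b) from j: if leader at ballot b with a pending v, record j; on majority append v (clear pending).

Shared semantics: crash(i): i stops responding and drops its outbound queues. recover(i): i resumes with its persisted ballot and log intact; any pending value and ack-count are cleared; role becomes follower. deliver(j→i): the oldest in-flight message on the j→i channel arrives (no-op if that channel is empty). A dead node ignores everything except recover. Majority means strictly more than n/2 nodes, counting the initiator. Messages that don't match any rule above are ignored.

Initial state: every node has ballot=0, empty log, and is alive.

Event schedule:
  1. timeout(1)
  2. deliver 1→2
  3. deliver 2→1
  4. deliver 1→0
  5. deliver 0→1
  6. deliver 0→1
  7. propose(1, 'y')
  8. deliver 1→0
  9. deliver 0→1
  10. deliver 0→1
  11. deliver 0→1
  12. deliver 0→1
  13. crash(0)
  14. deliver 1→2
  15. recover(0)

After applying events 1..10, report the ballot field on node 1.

4

step 1 timeout(1): 1={cand,b=4,log=-}
step 2 deliver 1→2: 2={foll,b=4,log=-}
step 3 deliver 2→1: 1={lead,b=4,log=-}
step 4 deliver 1→0: 0={foll,b=4,log=-}
step 5 deliver 0→1: —
step 6 deliver 0→1: —
step 7 propose(1,'y'): —
step 8 deliver 1→0: 0={foll,b=4,log=y}
step 9 deliver 0→1: 1={lead,b=4,log=y}
step 10 deliver 0→1: —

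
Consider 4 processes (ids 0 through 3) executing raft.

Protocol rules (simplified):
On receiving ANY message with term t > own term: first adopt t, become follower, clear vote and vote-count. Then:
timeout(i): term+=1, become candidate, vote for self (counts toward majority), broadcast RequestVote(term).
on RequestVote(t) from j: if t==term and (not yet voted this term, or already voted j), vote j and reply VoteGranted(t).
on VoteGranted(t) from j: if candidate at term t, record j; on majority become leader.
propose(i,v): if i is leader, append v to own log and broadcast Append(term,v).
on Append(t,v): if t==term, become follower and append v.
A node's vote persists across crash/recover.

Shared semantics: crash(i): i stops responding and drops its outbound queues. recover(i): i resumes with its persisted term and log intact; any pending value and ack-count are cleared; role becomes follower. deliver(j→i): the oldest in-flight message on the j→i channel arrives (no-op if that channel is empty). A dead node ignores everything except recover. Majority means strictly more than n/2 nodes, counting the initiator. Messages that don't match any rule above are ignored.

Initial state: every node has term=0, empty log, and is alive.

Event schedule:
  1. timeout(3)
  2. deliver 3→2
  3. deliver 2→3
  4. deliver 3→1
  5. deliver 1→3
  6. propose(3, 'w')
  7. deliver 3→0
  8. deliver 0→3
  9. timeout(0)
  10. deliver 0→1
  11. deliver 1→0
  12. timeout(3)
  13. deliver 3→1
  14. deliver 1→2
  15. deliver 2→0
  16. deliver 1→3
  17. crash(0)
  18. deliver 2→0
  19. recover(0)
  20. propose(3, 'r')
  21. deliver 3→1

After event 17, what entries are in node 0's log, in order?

[1] timeout(3) → N3(cand t1 [-])
[2] deliver 3→2 → N2(foll t1 [-])
[3] deliver 2→3 → ∅
[4] deliver 3→1 → N1(foll t1 [-])
[5] deliver 1→3 → N3(lead t1 [-])
[6] propose(3,'w') → N3(lead t1 [w])
[7] deliver 3→0 → N0(foll t1 [-])
[8] deliver 0→3 → ∅
[9] timeout(0) → N0(cand t2 [-])
[10] deliver 0→1 → N1(foll t2 [-])
[11] deliver 1→0 → ∅
[12] timeout(3) → N3(cand t2 [w])
[13] deliver 3→1 → ∅
[14] deliver 1→2 → ∅
[15] deliver 2→0 → ∅
[16] deliver 1→3 → ∅
[17] crash(0) → N0(✗cand t2 [-])

empty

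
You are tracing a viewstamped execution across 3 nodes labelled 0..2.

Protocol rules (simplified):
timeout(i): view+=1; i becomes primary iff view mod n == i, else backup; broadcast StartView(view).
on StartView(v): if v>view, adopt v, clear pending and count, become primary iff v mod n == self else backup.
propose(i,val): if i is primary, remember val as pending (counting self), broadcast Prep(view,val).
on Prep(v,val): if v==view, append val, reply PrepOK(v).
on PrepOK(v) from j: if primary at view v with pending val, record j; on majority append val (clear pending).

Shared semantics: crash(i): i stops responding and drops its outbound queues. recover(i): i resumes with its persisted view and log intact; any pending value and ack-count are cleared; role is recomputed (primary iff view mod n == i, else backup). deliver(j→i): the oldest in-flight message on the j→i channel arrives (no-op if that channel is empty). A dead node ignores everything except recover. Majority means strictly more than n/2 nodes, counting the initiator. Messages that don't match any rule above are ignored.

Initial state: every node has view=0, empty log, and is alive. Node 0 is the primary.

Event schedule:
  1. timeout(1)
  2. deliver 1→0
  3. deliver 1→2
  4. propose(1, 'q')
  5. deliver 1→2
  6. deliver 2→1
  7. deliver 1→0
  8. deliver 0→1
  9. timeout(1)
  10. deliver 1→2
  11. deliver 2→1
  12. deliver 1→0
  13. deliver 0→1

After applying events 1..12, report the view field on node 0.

[1] timeout(1) → N1(prim v1 [-])
[2] deliver 1→0 → N0(back v1 [-])
[3] deliver 1→2 → N2(back v1 [-])
[4] propose(1,'q') → ∅
[5] deliver 1→2 → N2(back v1 [q])
[6] deliver 2→1 → N1(prim v1 [q])
[7] deliver 1→0 → N0(back v1 [q])
[8] deliver 0→1 → ∅
[9] timeout(1) → N1(back v2 [q])
[10] deliver 1→2 → N2(prim v2 [q])
[11] deliver 2→1 → ∅
[12] deliver 1→0 → N0(back v2 [q])

2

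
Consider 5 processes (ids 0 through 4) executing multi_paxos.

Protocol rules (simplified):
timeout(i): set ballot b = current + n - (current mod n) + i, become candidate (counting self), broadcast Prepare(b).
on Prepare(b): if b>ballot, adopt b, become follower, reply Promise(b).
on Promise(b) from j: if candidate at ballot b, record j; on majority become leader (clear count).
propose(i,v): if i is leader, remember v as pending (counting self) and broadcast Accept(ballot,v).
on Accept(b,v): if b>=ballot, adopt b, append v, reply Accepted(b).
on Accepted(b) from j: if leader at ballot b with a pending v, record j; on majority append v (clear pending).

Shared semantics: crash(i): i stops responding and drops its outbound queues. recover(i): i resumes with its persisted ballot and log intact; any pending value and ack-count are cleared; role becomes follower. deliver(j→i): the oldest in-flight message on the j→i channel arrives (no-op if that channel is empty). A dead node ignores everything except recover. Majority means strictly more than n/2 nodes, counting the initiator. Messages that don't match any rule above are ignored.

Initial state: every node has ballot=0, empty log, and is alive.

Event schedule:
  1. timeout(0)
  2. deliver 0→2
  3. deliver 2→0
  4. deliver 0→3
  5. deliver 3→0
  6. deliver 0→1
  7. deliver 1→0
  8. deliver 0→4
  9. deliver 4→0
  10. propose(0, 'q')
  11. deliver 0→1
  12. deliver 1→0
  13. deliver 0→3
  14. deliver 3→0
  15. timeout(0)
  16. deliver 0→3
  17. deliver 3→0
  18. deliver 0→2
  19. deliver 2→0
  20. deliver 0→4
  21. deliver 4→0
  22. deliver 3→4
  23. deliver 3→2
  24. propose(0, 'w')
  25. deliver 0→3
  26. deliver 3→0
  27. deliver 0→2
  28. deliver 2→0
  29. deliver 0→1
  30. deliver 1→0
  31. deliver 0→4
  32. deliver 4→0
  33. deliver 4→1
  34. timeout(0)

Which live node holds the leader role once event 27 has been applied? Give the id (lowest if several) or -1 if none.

[1] timeout(0) → N0(cand b5 [-])
[2] deliver 0→2 → N2(foll b5 [-])
[3] deliver 2→0 → ∅
[4] deliver 0→3 → N3(foll b5 [-])
[5] deliver 3→0 → N0(lead b5 [-])
[6] deliver 0→1 → N1(foll b5 [-])
[7] deliver 1→0 → ∅
[8] deliver 0→4 → N4(foll b5 [-])
[9] deliver 4→0 → ∅
[10] propose(0,'q') → ∅
[11] deliver 0→1 → N1(foll b5 [q])
[12] deliver 1→0 → ∅
[13] deliver 0→3 → N3(foll b5 [q])
[14] deliver 3→0 → N0(lead b5 [q])
[15] timeout(0) → N0(cand b10 [q])
[16] deliver 0→3 → N3(foll b10 [q])
[17] deliver 3→0 → ∅
[18] deliver 0→2 → N2(foll b5 [q])
[19] deliver 2→0 → ∅
[20] deliver 0→4 → N4(foll b5 [q])
[21] deliver 4→0 → ∅
[22] deliver 3→4 → ∅
[23] deliver 3→2 → ∅
[24] propose(0,'w') → ∅
[25] deliver 0→3 → ∅
[26] deliver 3→0 → ∅
[27] deliver 0→2 → N2(foll b10 [q])

-1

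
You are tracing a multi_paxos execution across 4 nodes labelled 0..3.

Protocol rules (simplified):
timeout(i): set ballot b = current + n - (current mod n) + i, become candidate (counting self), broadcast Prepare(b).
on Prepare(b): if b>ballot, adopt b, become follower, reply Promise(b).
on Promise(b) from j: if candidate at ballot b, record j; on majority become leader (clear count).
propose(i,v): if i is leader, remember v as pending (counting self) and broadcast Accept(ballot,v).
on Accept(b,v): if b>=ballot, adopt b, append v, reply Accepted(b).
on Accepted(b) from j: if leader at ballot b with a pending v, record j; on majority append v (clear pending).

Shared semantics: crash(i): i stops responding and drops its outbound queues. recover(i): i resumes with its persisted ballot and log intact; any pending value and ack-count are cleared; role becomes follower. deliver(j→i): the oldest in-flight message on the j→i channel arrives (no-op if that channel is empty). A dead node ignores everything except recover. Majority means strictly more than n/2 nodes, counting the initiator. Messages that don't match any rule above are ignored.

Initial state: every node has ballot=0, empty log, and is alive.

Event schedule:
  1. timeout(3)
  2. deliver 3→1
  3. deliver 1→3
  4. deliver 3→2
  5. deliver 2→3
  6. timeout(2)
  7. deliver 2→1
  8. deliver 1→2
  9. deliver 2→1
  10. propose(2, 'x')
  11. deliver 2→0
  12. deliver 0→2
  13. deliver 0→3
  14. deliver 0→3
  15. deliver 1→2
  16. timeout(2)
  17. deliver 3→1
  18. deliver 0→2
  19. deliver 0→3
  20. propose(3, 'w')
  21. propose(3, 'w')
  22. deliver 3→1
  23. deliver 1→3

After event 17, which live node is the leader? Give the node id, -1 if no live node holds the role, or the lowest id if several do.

1. timeout(3):  <3:cand b7 ->
2. deliver 3→1:  <1:foll b7 ->
3. deliver 1→3:  nop
4. deliver 3→2:  <2:foll b7 ->
5. deliver 2→3:  <3:lead b7 ->
6. timeout(2):  <2:cand b10 ->
7. deliver 2→1:  <1:foll b10 ->
8. deliver 1→2:  nop
9. deliver 2→1:  nop
10. propose(2,'x'):  nop
11. deliver 2→0:  <0:foll b10 ->
12. deliver 0→2:  <2:lead b10 ->
13. deliver 0→3:  nop
14. deliver 0→3:  nop
15. deliver 1→2:  nop
16. timeout(2):  <2:cand b14 ->
17. deliver 3→1:  nop

3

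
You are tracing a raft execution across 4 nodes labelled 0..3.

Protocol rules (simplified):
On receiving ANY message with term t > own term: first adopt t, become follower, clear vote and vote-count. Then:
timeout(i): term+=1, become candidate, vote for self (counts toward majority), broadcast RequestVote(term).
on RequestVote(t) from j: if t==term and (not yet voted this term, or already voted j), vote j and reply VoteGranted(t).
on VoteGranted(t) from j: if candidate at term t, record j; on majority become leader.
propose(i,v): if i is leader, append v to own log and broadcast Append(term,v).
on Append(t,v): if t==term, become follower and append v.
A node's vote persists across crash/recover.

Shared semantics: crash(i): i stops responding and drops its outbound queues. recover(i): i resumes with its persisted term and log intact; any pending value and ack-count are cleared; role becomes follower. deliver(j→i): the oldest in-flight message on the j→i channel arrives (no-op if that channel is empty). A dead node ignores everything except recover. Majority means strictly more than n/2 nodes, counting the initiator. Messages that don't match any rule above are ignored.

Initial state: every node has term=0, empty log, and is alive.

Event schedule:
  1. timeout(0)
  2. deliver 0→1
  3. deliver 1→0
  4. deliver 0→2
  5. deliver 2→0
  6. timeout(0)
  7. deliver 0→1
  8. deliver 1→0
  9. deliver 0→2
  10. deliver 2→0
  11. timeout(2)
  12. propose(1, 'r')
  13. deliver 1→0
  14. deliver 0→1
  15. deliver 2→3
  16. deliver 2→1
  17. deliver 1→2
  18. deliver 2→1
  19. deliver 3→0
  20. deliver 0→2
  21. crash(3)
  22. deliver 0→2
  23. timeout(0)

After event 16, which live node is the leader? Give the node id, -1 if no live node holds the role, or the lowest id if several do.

e1 timeout(0): 0[cand,t=1,-]
e2 deliver 0→1: 1[foll,t=1,-]
e3 deliver 1→0: ·
e4 deliver 0→2: 2[foll,t=1,-]
e5 deliver 2→0: 0[lead,t=1,-]
e6 timeout(0): 0[cand,t=2,-]
e7 deliver 0→1: 1[foll,t=2,-]
e8 deliver 1→0: ·
e9 deliver 0→2: 2[foll,t=2,-]
e10 deliver 2→0: 0[lead,t=2,-]
e11 timeout(2): 2[cand,t=3,-]
e12 propose(1,'r'): ·
e13 deliver 1→0: ·
e14 deliver 0→1: ·
e15 deliver 2→3: 3[foll,t=3,-]
e16 deliver 2→1: 1[foll,t=3,-]

0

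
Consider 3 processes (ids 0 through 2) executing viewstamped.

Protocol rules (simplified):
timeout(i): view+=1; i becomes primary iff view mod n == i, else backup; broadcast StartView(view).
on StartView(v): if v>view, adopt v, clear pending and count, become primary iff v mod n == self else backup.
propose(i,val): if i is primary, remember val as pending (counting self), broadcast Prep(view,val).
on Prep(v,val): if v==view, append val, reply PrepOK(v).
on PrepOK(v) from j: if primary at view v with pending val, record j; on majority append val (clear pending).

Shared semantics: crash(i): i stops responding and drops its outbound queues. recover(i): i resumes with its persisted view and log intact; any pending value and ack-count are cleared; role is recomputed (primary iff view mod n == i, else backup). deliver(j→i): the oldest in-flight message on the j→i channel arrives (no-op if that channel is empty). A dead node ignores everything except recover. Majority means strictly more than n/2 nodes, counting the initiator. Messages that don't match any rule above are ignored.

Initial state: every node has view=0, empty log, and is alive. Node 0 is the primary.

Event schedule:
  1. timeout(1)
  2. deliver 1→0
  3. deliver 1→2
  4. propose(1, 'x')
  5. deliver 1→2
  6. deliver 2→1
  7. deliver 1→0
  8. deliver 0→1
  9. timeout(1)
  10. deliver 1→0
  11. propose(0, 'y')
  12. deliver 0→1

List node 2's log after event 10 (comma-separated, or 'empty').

x

[1] timeout(1) → N1(prim v1 [-])
[2] deliver 1→0 → N0(back v1 [-])
[3] deliver 1→2 → N2(back v1 [-])
[4] propose(1,'x') → ∅
[5] deliver 1→2 → N2(back v1 [x])
[6] deliver 2→1 → N1(prim v1 [x])
[7] deliver 1→0 → N0(back v1 [x])
[8] deliver 0→1 → ∅
[9] timeout(1) → N1(back v2 [x])
[10] deliver 1→0 → N0(back v2 [x])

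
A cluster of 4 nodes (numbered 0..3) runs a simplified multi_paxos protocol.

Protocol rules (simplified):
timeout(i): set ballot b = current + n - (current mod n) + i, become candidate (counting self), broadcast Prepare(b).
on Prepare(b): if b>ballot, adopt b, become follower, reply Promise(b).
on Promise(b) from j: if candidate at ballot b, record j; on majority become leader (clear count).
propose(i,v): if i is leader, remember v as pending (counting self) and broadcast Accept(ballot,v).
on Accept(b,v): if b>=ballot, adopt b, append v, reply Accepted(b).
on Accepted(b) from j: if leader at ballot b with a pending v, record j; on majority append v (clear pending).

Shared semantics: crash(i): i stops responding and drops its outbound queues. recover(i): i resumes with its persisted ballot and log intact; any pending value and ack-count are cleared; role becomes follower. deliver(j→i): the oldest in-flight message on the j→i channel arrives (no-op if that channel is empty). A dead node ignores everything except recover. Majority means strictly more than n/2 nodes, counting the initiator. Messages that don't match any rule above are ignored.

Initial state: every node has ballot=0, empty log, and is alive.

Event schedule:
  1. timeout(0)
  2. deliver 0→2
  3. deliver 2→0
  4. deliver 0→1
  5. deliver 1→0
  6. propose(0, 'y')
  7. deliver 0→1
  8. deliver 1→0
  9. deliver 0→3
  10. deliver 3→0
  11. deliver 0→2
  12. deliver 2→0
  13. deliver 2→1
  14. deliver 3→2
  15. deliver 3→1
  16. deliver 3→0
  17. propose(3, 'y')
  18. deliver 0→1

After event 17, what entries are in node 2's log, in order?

y

step 1 timeout(0): 0={cand,b=4,log=-}
step 2 deliver 0→2: 2={foll,b=4,log=-}
step 3 deliver 2→0: —
step 4 deliver 0→1: 1={foll,b=4,log=-}
step 5 deliver 1→0: 0={lead,b=4,log=-}
step 6 propose(0,'y'): —
step 7 deliver 0→1: 1={foll,b=4,log=y}
step 8 deliver 1→0: —
step 9 deliver 0→3: 3={foll,b=4,log=-}
step 10 deliver 3→0: —
step 11 deliver 0→2: 2={foll,b=4,log=y}
step 12 deliver 2→0: 0={lead,b=4,log=y}
step 13 deliver 2→1: —
step 14 deliver 3→2: —
step 15 deliver 3→1: —
step 16 deliver 3→0: —
step 17 propose(3,'y'): —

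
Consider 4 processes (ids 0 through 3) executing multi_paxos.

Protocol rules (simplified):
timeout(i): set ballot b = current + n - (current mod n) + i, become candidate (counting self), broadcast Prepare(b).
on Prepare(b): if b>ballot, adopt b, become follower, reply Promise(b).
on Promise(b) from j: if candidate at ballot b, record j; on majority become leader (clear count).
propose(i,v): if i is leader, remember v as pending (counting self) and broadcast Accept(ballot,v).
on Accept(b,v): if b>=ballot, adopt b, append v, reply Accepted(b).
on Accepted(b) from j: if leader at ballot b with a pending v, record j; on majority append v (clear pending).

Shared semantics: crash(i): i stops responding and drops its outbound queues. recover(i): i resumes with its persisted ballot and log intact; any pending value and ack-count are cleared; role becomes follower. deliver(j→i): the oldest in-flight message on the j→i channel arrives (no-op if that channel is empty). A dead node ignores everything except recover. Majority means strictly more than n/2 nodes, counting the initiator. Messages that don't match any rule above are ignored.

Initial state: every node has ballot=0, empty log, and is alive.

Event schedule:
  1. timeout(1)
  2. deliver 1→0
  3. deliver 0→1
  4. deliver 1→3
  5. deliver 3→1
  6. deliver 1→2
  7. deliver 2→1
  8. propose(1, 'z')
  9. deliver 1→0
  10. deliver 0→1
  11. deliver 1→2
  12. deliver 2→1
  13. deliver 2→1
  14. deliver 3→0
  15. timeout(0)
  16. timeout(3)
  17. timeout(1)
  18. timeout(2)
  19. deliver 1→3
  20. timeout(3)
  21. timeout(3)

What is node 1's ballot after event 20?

after 1 — timeout(1): n1:cand/b5/[-]
after 2 — deliver 1→0: n0:foll/b5/[-]
after 3 — deliver 0→1: ·
after 4 — deliver 1→3: n3:foll/b5/[-]
after 5 — deliver 3→1: n1:lead/b5/[-]
after 6 — deliver 1→2: n2:foll/b5/[-]
after 7 — deliver 2→1: ·
after 8 — propose(1,'z'): ·
after 9 — deliver 1→0: n0:foll/b5/[z]
after 10 — deliver 0→1: ·
after 11 — deliver 1→2: n2:foll/b5/[z]
after 12 — deliver 2→1: n1:lead/b5/[z]
after 13 — deliver 2→1: ·
after 14 — deliver 3→0: ·
after 15 — timeout(0): n0:cand/b8/[z]
after 16 — timeout(3): n3:cand/b11/[-]
after 17 — timeout(1): n1:cand/b9/[z]
after 18 — timeout(2): n2:cand/b10/[z]
after 19 — deliver 1→3: ·
after 20 — timeout(3): n3:cand/b15/[-]

9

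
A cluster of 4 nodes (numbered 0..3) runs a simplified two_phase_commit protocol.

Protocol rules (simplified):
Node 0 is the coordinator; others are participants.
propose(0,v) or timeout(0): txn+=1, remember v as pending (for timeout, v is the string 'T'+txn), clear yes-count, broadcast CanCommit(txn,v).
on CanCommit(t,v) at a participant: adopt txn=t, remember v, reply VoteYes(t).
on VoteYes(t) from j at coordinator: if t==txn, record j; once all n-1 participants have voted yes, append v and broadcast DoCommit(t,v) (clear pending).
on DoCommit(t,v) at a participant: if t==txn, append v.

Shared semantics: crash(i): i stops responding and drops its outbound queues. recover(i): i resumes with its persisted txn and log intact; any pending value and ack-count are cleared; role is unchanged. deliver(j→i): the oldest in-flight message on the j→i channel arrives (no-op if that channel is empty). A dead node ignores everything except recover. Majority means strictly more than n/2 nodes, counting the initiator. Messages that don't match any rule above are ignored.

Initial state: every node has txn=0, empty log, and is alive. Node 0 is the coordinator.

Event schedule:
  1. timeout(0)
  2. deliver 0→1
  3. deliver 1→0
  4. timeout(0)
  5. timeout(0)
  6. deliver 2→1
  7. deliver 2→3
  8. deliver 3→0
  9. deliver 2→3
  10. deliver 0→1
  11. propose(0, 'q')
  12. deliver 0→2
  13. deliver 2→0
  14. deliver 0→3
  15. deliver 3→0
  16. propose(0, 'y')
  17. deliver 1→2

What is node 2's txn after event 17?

1

after 1 — timeout(0): n0:coor/t1/[-]
after 2 — deliver 0→1: n1:part/t1/[-]
after 3 — deliver 1→0: ·
after 4 — timeout(0): n0:coor/t2/[-]
after 5 — timeout(0): n0:coor/t3/[-]
after 6 — deliver 2→1: ·
after 7 — deliver 2→3: ·
after 8 — deliver 3→0: ·
after 9 — deliver 2→3: ·
after 10 — deliver 0→1: n1:part/t2/[-]
after 11 — propose(0,'q'): n0:coor/t4/[-]
after 12 — deliver 0→2: n2:part/t1/[-]
after 13 — deliver 2→0: ·
after 14 — deliver 0→3: n3:part/t1/[-]
after 15 — deliver 3→0: ·
after 16 — propose(0,'y'): n0:coor/t5/[-]
after 17 — deliver 1→2: ·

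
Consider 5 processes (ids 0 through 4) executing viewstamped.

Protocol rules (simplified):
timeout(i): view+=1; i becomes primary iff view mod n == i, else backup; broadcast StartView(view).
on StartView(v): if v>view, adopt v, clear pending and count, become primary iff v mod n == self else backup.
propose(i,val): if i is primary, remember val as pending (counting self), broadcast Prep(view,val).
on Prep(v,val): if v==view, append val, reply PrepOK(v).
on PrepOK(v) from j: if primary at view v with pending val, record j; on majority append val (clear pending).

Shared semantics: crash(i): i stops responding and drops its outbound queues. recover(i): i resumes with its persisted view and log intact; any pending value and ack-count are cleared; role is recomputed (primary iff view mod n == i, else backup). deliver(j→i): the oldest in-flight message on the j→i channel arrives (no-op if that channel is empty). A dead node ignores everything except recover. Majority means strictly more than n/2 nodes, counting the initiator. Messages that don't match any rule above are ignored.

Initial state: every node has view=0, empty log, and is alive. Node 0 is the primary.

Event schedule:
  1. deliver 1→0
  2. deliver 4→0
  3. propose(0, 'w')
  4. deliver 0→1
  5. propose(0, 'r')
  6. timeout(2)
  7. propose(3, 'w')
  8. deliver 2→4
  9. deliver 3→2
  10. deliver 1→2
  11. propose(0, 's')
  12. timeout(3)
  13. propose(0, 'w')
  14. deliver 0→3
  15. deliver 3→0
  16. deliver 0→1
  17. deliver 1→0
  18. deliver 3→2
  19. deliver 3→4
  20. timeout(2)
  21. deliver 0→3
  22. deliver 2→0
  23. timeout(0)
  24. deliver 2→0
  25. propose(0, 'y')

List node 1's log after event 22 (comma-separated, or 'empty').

step 1 deliver 1→0: —
step 2 deliver 4→0: —
step 3 propose(0,'w'): —
step 4 deliver 0→1: 1={back,v=0,log=w}
step 5 propose(0,'r'): —
step 6 timeout(2): 2={back,v=1,log=-}
step 7 propose(3,'w'): —
step 8 deliver 2→4: 4={back,v=1,log=-}
step 9 deliver 3→2: —
step 10 deliver 1→2: —
step 11 propose(0,'s'): —
step 12 timeout(3): 3={back,v=1,log=-}
step 13 propose(0,'w'): —
step 14 deliver 0→3: —
step 15 deliver 3→0: 0={back,v=1,log=-}
step 16 deliver 0→1: 1={back,v=0,log=w,r}
step 17 deliver 1→0: —
step 18 deliver 3→2: —
step 19 deliver 3→4: —
step 20 timeout(2): 2={prim,v=2,log=-}
step 21 deliver 0→3: —
step 22 deliver 2→0: —

w,r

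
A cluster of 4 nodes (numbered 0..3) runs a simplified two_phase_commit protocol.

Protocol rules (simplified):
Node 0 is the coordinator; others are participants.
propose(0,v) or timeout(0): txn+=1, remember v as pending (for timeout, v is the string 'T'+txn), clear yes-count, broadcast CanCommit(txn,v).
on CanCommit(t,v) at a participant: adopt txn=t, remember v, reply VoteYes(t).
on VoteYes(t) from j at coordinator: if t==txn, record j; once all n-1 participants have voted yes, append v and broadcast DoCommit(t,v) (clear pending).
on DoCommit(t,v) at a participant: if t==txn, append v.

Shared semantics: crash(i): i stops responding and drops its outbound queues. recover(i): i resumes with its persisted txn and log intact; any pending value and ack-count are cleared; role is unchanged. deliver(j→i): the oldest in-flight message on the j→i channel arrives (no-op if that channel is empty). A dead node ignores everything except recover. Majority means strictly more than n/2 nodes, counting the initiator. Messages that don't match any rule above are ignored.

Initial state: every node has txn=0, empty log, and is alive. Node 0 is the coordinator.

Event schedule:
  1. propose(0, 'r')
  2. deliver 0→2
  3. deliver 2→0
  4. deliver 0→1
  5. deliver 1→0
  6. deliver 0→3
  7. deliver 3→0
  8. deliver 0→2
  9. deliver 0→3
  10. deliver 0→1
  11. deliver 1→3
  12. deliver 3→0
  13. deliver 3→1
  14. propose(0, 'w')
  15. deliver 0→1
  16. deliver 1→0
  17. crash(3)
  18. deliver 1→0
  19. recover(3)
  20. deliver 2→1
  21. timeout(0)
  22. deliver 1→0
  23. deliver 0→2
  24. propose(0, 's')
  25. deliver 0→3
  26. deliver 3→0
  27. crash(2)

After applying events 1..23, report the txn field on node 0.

3

after 1 — propose(0,'r'): n0:coor/t1/[-]
after 2 — deliver 0→2: n2:part/t1/[-]
after 3 — deliver 2→0: ·
after 4 — deliver 0→1: n1:part/t1/[-]
after 5 — deliver 1→0: ·
after 6 — deliver 0→3: n3:part/t1/[-]
after 7 — deliver 3→0: n0:coor/t1/[r]
after 8 — deliver 0→2: n2:part/t1/[r]
after 9 — deliver 0→3: n3:part/t1/[r]
after 10 — deliver 0→1: n1:part/t1/[r]
after 11 — deliver 1→3: ·
after 12 — deliver 3→0: ·
after 13 — deliver 3→1: ·
after 14 — propose(0,'w'): n0:coor/t2/[r]
after 15 — deliver 0→1: n1:part/t2/[r]
after 16 — deliver 1→0: ·
after 17 — crash(3): n3:✗part/t1/[r]
after 18 — deliver 1→0: ·
after 19 — recover(3): n3:part/t1/[r]
after 20 — deliver 2→1: ·
after 21 — timeout(0): n0:coor/t3/[r]
after 22 — deliver 1→0: ·
after 23 — deliver 0→2: n2:part/t2/[r]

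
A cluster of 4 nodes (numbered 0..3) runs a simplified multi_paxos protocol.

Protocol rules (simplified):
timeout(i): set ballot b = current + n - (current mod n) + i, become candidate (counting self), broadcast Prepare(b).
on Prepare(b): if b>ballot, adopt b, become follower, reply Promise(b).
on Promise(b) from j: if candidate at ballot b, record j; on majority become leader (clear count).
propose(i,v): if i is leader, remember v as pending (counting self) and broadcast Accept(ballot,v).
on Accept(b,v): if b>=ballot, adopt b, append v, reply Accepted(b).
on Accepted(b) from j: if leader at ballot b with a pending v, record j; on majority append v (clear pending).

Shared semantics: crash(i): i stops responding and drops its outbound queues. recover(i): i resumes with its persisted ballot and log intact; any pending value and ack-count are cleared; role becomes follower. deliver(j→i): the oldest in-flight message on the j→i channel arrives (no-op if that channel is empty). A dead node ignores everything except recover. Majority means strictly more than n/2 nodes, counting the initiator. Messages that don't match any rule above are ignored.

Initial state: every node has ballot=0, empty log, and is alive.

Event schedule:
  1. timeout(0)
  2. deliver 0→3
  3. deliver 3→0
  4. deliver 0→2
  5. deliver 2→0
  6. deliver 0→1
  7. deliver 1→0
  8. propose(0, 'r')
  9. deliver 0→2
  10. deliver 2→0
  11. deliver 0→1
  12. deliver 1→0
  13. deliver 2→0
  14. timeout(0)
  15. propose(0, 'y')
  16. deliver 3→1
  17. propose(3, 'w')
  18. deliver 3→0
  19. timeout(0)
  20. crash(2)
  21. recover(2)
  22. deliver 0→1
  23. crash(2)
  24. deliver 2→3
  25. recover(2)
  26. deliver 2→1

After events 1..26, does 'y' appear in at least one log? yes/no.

no

after 1 — timeout(0): n0:cand/b4/[-]
after 2 — deliver 0→3: n3:foll/b4/[-]
after 3 — deliver 3→0: ·
after 4 — deliver 0→2: n2:foll/b4/[-]
after 5 — deliver 2→0: n0:lead/b4/[-]
after 6 — deliver 0→1: n1:foll/b4/[-]
after 7 — deliver 1→0: ·
after 8 — propose(0,'r'): ·
after 9 — deliver 0→2: n2:foll/b4/[r]
after 10 — deliver 2→0: ·
after 11 — deliver 0→1: n1:foll/b4/[r]
after 12 — deliver 1→0: n0:lead/b4/[r]
after 13 — deliver 2→0: ·
after 14 — timeout(0): n0:cand/b8/[r]
after 15 — propose(0,'y'): ·
after 16 — deliver 3→1: ·
after 17 — propose(3,'w'): ·
after 18 — deliver 3→0: ·
after 19 — timeout(0): n0:cand/b12/[r]
after 20 — crash(2): n2:✗foll/b4/[r]
after 21 — recover(2): n2:foll/b4/[r]
after 22 — deliver 0→1: n1:foll/b8/[r]
after 23 — crash(2): n2:✗foll/b4/[r]
after 24 — deliver 2→3: ·
after 25 — recover(2): n2:foll/b4/[r]
after 26 — deliver 2→1: ·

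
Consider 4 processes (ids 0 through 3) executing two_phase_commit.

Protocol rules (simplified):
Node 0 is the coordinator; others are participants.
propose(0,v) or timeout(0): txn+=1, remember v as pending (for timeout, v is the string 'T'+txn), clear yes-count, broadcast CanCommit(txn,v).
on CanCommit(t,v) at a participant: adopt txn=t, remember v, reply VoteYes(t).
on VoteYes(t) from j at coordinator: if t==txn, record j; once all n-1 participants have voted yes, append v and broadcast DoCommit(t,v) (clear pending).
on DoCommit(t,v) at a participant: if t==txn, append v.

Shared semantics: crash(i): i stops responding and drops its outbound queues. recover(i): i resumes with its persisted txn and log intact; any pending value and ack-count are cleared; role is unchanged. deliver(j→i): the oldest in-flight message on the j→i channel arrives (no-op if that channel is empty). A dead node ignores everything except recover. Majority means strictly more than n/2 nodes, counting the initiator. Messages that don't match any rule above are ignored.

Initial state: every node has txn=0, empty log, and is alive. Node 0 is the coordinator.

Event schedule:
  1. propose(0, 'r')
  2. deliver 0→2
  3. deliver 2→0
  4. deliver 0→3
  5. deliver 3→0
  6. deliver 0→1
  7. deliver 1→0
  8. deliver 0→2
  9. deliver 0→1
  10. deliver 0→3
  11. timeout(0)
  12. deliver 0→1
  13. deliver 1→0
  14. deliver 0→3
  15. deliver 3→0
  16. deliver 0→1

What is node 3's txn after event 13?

1

e1 propose(0,'r'): 0[coor,t=1,-]
e2 deliver 0→2: 2[part,t=1,-]
e3 deliver 2→0: ·
e4 deliver 0→3: 3[part,t=1,-]
e5 deliver 3→0: ·
e6 deliver 0→1: 1[part,t=1,-]
e7 deliver 1→0: 0[coor,t=1,r]
e8 deliver 0→2: 2[part,t=1,r]
e9 deliver 0→1: 1[part,t=1,r]
e10 deliver 0→3: 3[part,t=1,r]
e11 timeout(0): 0[coor,t=2,r]
e12 deliver 0→1: 1[part,t=2,r]
e13 deliver 1→0: ·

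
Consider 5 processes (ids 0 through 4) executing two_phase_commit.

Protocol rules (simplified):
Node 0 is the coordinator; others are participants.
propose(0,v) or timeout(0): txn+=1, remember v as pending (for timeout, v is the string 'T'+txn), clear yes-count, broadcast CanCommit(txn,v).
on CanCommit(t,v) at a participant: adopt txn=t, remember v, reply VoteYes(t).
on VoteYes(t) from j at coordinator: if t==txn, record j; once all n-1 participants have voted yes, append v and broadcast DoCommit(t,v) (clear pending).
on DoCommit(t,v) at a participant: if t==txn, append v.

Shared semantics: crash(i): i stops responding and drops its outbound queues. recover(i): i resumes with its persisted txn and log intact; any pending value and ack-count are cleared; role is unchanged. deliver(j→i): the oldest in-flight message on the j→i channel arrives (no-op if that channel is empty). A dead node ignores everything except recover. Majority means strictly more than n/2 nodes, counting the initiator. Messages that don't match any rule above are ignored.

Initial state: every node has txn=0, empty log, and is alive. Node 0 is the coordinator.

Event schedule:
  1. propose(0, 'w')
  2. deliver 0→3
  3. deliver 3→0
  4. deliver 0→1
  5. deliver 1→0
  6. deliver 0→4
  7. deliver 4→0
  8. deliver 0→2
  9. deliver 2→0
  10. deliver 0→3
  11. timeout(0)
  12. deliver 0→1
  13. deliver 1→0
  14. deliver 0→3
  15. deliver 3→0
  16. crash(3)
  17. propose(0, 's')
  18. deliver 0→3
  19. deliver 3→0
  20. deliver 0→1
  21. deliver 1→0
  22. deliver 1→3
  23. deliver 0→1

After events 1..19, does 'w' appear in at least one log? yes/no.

[1] propose(0,'w') → N0(coor t1 [-])
[2] deliver 0→3 → N3(part t1 [-])
[3] deliver 3→0 → ∅
[4] deliver 0→1 → N1(part t1 [-])
[5] deliver 1→0 → ∅
[6] deliver 0→4 → N4(part t1 [-])
[7] deliver 4→0 → ∅
[8] deliver 0→2 → N2(part t1 [-])
[9] deliver 2→0 → N0(coor t1 [w])
[10] deliver 0→3 → N3(part t1 [w])
[11] timeout(0) → N0(coor t2 [w])
[12] deliver 0→1 → N1(part t1 [w])
[13] deliver 1→0 → ∅
[14] deliver 0→3 → N3(part t2 [w])
[15] deliver 3→0 → ∅
[16] crash(3) → N3(✗part t2 [w])
[17] propose(0,'s') → N0(coor t3 [w])
[18] deliver 0→3 → ∅
[19] deliver 3→0 → ∅

yes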